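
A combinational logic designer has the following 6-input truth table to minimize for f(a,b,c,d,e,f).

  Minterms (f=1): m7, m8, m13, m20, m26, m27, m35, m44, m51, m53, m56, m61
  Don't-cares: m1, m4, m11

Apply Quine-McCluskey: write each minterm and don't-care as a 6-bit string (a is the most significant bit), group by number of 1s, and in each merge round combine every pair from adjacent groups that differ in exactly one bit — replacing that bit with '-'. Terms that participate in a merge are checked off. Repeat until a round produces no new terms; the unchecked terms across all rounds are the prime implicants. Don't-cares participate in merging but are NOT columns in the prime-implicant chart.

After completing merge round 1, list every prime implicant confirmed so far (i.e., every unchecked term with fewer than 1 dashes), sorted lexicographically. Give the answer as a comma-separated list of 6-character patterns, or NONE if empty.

000001, 000111, 001000, 001101, 101100, 111000

Round 0: 000001 000100✓ 000111 001000 001011✓ 001101 010100✓ 011010✓ 011011✓ 100011✓ 101100 110011✓ 110101✓ 111000 111101✓
Round 1: 0-0100 0-1011 01101- 1-0011 11-101
PIs = {0-0100, 0-1011, 000001, 000111, 001000, 001101, 01101-, 1-0011, 101100, 11-101, 111000}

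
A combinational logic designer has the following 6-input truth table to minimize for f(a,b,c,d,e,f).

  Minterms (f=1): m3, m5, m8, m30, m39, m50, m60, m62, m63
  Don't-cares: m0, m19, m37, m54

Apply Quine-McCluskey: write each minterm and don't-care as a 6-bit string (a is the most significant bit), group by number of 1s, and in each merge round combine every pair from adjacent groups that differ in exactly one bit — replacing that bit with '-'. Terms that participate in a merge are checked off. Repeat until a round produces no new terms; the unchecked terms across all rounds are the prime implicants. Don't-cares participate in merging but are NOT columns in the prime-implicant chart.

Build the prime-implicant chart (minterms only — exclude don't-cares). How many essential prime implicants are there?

size-2^0 implicants → 000000(✓)  000011(✓)  000101(✓)  001000(✓)  010011(✓)  011110(✓)  100101(✓)  100111(✓)  110010(✓)  110110(✓)  111100(✓)  111110(✓)  111111(✓)
size-2^1 implicants → -00101  -11110  0-0011  00-000  1001-1  11-110  110-10  1111-0  11111-
Unchecked terms (primes): -00101, -11110, 0-0011, 00-000, 1001-1, 11-110, 110-10, 1111-0, 11111-
Minterm coverage:
  m3 ⊆ 0-0011 [E]
  m5 ⊆ -00101 [E]
  m8 ⊆ 00-000 [E]
  m30 ⊆ -11110 [E]
  m39 ⊆ 1001-1 [E]
  m50 ⊆ 110-10 [E]
  m60 ⊆ 1111-0 [E]
  m62 ⊆ -11110,11-110,1111-0,11111-
  m63 ⊆ 11111- [E]
E = {-00101, -11110, 0-0011, 00-000, 1001-1, 110-10, 1111-0, 11111-}

8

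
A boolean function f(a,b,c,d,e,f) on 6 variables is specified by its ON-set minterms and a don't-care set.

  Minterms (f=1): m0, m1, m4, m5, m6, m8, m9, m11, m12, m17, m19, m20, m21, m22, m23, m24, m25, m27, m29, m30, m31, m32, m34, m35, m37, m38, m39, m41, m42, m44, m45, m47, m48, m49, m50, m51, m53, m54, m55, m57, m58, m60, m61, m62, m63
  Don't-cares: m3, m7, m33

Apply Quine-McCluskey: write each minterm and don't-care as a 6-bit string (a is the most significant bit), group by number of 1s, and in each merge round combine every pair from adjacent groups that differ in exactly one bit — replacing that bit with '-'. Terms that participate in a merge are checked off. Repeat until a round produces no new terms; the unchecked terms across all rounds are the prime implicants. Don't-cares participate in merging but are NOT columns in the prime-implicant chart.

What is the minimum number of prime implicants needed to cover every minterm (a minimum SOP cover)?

12

size-2^0 implicants → 000000(✓)  000001(✓)  000011(✓)  000100(✓)  000101(✓)  000110(✓)  000111(✓)  001000(✓)  001001(✓)  001011(✓)  001100(✓)  010001(✓)  010011(✓)  010100(✓)  010101(✓)  010110(✓)  010111(✓)  011000(✓)  011001(✓)  011011(✓)  011101(✓)  011110(✓)  011111(✓)  100000(✓)  100001(✓)  100010(✓)  100011(✓)  100101(✓)  100110(✓)  100111(✓)  101001(✓)  101010(✓)  101100(✓)  101101(✓)  101111(✓)  110000(✓)  110001(✓)  110010(✓)  110011(✓)  110101(✓)  110110(✓)  110111(✓)  111001(✓)  111010(✓)  111100(✓)  111101(✓)  111110(✓)  111111(✓)
size-2^1 implicants → -00000(✓)  -00001(✓)  -00011(✓)  -00101(✓)  -00110(✓)  -00111(✓)  -01001(✓)  -01100  -10001(✓)  -10011(✓)  -10101(✓)  -10110(✓)  -10111(✓)  -11001(✓)  -11101(✓)  -11110(✓)  -11111(✓)  0-0001(✓)  0-0011(✓)  0-0100(✓)  0-0101(✓)  0-0110(✓)  0-0111(✓)  0-1000(✓)  0-1001(✓)  0-1011(✓)  00-000(✓)  00-001(✓)  00-011(✓)  00-100(✓)  000-00(✓)  000-01(✓)  000-11(✓)  0000-1(✓)  00000-(✓)  0001-0(✓)  0001-1(✓)  00010-(✓)  00011-(✓)  001-00(✓)  0010-1(✓)  00100-(✓)  01-001(✓)  01-011(✓)  01-101(✓)  01-110(✓)  01-111(✓)  010-01(✓)  010-11(✓)  0100-1(✓)  0101-0(✓)  0101-1(✓)  01010-(✓)  01011-(✓)  011-01(✓)  011-11(✓)  0110-1(✓)  01100-(✓)  0111-1(✓)  01111-(✓)  1-0000(✓)  1-0001(✓)  1-0010(✓)  1-0011(✓)  1-0101(✓)  1-0110(✓)  1-0111(✓)  1-1001(✓)  1-1010(✓)  1-1100(✓)  1-1101(✓)  1-1111(✓)  10-001(✓)  10-010(✓)  10-101(✓)  10-111(✓)  100-01(✓)  100-10(✓)  100-11(✓)  1000-0(✓)  1000-1(✓)  10000-(✓)  10001-(✓)  1001-1(✓)  10011-(✓)  101-01(✓)  1011-1(✓)  10110-(✓)  11-001(✓)  11-010(✓)  11-101(✓)  11-110(✓)  11-111(✓)  110-01(✓)  110-10(✓)  110-11(✓)  1100-0(✓)  1100-1(✓)  11000-(✓)  11001-(✓)  1101-1(✓)  11011-(✓)  111-01(✓)  111-10(✓)  1111-0(✓)  1111-1(✓)  11110-(✓)  11111-(✓)
size-2^2 implicants → --0001(✓)  --0011(✓)  --0101(✓)  --0110(✓)  --0111(✓)  --1001(✓)  -0-001(✓)  -00-01(✓)  -00-11(✓)  -000-1(✓)  -0000-  -001-1(✓)  -0011-(✓)  -1-001(✓)  -1-101(✓)  -1-110(✓)  -1-111(✓)  -10-01(✓)  -10-11(✓)  -100-1(✓)  -101-1(✓)  -1011-(✓)  -11-01(✓)  -111-1(✓)  -1111-(✓)  0--001(✓)  0--011(✓)  0-0-01(✓)  0-0-11(✓)  0-00-1(✓)  0-01-0(✓)  0-01-1(✓)  0-010-(✓)  0-011-(✓)  0-10-1(✓)  0-100-  00--00  00-0-1(✓)  00-00-  000--1(✓)  000-0-  0001--(✓)  01--01(✓)  01--11(✓)  01-0-1(✓)  01-1-1(✓)  01-11-(✓)  010--1(✓)  0101--(✓)  011--1(✓)  1--001(✓)  1--010  1--101(✓)  1--111(✓)  1-0-01(✓)  1-0-10(✓)  1-0-11(✓)  1-00-0(✓)  1-00-1(✓)  1-000-(✓)  1-001-(✓)  1-01-1(✓)  1-011-(✓)  1-1-01(✓)  1-11-1(✓)  1-110-  10--01(✓)  10-1-1(✓)  100--1(✓)  100-1-(✓)  1000--(✓)  11--01(✓)  11--10  11-1-1(✓)  11-11-(✓)  110--1(✓)  110-1-(✓)  1100--(✓)  1111--
size-2^3 implicants → ---001  --0-01(✓)  --0-11(✓)  --00-1(✓)  --01-1(✓)  --011-  -00--1(✓)  -1--01  -1-1-1  -1-11-  -10--1(✓)  0--0-1  0-0--1(✓)  0-01--  01---1  1---01  1--1-1  1-0--1(✓)  1-0-1-  1-00--
size-2^4 implicants → --0--1
Unchecked terms (primes): ---001, --0--1, --011-, -0000-, -01100, -1--01, -1-1-1, -1-11-, 0--0-1, 0-01--, 0-100-, 00--00, 00-00-, 000-0-, 01---1, 1---01, 1--010, 1--1-1, 1-0-1-, 1-00--, 1-110-, 11--10, 1111--
Minterm coverage:
  m0 ⊆ -0000-,00--00,00-00-,000-0-
  m1 ⊆ ---001,--0--1,-0000-,0--0-1,00-00-,000-0-
  m4 ⊆ 0-01--,00--00,000-0-
  m5 ⊆ --0--1,0-01--,000-0-
  m6 ⊆ --011-,0-01--
  m8 ⊆ 0-100-,00--00,00-00-
  m9 ⊆ ---001,0--0-1,0-100-,00-00-
  m11 ⊆ 0--0-1 [E]
  m12 ⊆ -01100,00--00
  m17 ⊆ ---001,--0--1,-1--01,0--0-1,01---1
  m19 ⊆ --0--1,0--0-1,01---1
  m20 ⊆ 0-01-- [E]
  m21 ⊆ --0--1,-1--01,-1-1-1,0-01--,01---1
  m22 ⊆ --011-,-1-11-,0-01--
  m23 ⊆ --0--1,--011-,-1-1-1,-1-11-,0-01--,01---1
  m24 ⊆ 0-100- [E]
  m25 ⊆ ---001,-1--01,0--0-1,0-100-,01---1
  m27 ⊆ 0--0-1,01---1
  m29 ⊆ -1--01,-1-1-1,01---1
  m30 ⊆ -1-11- [E]
  m31 ⊆ -1-1-1,-1-11-,01---1
  m32 ⊆ -0000-,1-00--
  m34 ⊆ 1--010,1-0-1-,1-00--
  m35 ⊆ --0--1,1-0-1-,1-00--
  m37 ⊆ --0--1,1---01,1--1-1
  m38 ⊆ --011-,1-0-1-
  m39 ⊆ --0--1,--011-,1--1-1,1-0-1-
  m41 ⊆ ---001,1---01
  m42 ⊆ 1--010 [E]
  m44 ⊆ -01100,1-110-
  m45 ⊆ 1---01,1--1-1,1-110-
  m47 ⊆ 1--1-1 [E]
  m48 ⊆ 1-00-- [E]
  m49 ⊆ ---001,--0--1,-1--01,1---01,1-00--
  m50 ⊆ 1--010,1-0-1-,1-00--,11--10
  m51 ⊆ --0--1,1-0-1-,1-00--
  m53 ⊆ --0--1,-1--01,-1-1-1,1---01,1--1-1
  m54 ⊆ --011-,-1-11-,1-0-1-,11--10
  m55 ⊆ --0--1,--011-,-1-1-1,-1-11-,1--1-1,1-0-1-
  m57 ⊆ ---001,-1--01,1---01
  m58 ⊆ 1--010,11--10
  m60 ⊆ 1-110-,1111--
  m61 ⊆ -1--01,-1-1-1,1---01,1--1-1,1-110-,1111--
  m62 ⊆ -1-11-,11--10,1111--
  m63 ⊆ -1-1-1,-1-11-,1--1-1,1111--
E = {-1-11-, 0--0-1, 0-01--, 0-100-, 1--010, 1--1-1, 1-00--}
Petrick residual → ---001, --011-, -1--01, 00--00, 1-110-
Cover = d'e'f + c'de + be'f + bde + a'd'f + a'c'd + a'cd'e' + a'b'e'f' + ad'ef' + adf + ac'd' + acde'  |cover|=12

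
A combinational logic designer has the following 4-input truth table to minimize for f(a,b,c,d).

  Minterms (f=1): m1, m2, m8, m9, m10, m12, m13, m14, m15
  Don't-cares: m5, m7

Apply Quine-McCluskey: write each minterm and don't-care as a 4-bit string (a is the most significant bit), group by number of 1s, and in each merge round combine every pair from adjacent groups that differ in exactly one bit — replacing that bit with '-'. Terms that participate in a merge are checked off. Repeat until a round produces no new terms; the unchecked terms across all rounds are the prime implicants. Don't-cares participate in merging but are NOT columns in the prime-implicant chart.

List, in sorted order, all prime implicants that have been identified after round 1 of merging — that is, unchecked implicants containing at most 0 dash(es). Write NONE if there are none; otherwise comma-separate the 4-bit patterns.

NONE

Round 0: 0001✓ 0010✓ 0101✓ 0111✓ 1000✓ 1001✓ 1010✓ 1100✓ 1101✓ 1110✓ 1111✓
Round 1: -001✓ -010 -101✓ -111✓ 0-01✓ 01-1✓ 1-00✓ 1-01✓ 1-10✓ 10-0✓ 100-✓ 11-0✓ 11-1✓ 110-✓ 111-✓
Round 2: --01 -1-1 1--0 1-0- 11--
PIs = {--01, -010, -1-1, 1--0, 1-0-, 11--}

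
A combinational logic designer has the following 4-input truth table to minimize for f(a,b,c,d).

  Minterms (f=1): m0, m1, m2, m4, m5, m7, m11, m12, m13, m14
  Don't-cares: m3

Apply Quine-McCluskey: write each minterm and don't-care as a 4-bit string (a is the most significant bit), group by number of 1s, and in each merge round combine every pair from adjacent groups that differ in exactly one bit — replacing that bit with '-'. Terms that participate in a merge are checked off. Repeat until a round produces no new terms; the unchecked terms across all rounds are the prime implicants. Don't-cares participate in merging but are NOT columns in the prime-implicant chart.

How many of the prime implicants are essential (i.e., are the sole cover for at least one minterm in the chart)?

size-2^0 implicants → 0000(✓)  0001(✓)  0010(✓)  0011(✓)  0100(✓)  0101(✓)  0111(✓)  1011(✓)  1100(✓)  1101(✓)  1110(✓)
size-2^1 implicants → -011  -100(✓)  -101(✓)  0-00(✓)  0-01(✓)  0-11(✓)  00-0(✓)  00-1(✓)  000-(✓)  001-(✓)  01-1(✓)  010-(✓)  11-0  110-(✓)
size-2^2 implicants → -10-  0--1  0-0-  00--
Unchecked terms (primes): -011, -10-, 0--1, 0-0-, 00--, 11-0
Minterm coverage:
  m0 ⊆ 0-0-,00--
  m1 ⊆ 0--1,0-0-,00--
  m2 ⊆ 00-- [E]
  m4 ⊆ -10-,0-0-
  m5 ⊆ -10-,0--1,0-0-
  m7 ⊆ 0--1 [E]
  m11 ⊆ -011 [E]
  m12 ⊆ -10-,11-0
  m13 ⊆ -10- [E]
  m14 ⊆ 11-0 [E]
E = {-011, -10-, 0--1, 00--, 11-0}

5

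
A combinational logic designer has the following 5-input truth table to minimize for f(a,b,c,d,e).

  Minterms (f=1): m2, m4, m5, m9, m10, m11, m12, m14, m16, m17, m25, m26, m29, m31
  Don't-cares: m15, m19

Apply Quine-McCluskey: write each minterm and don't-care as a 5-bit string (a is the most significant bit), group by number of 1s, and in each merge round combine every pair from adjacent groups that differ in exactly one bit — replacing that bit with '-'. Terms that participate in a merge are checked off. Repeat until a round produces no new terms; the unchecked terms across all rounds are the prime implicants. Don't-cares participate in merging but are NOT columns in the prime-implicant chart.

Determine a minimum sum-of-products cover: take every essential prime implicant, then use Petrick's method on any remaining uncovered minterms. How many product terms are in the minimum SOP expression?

8

size-2^0 implicants → 00010(✓)  00100(✓)  00101(✓)  01001(✓)  01010(✓)  01011(✓)  01100(✓)  01110(✓)  01111(✓)  10000(✓)  10001(✓)  10011(✓)  11001(✓)  11010(✓)  11101(✓)  11111(✓)
size-2^1 implicants → -1001  -1010  -1111  0-010  0-100  0010-  01-10(✓)  01-11(✓)  010-1  0101-(✓)  011-0  0111-(✓)  1-001  100-1  1000-  11-01  111-1
size-2^2 implicants → 01-1-
Unchecked terms (primes): -1001, -1010, -1111, 0-010, 0-100, 0010-, 01-1-, 010-1, 011-0, 1-001, 100-1, 1000-, 11-01, 111-1
Minterm coverage:
  m2 ⊆ 0-010 [E]
  m4 ⊆ 0-100,0010-
  m5 ⊆ 0010- [E]
  m9 ⊆ -1001,010-1
  m10 ⊆ -1010,0-010,01-1-
  m11 ⊆ 01-1-,010-1
  m12 ⊆ 0-100,011-0
  m14 ⊆ 01-1-,011-0
  m16 ⊆ 1000- [E]
  m17 ⊆ 1-001,100-1,1000-
  m25 ⊆ -1001,1-001,11-01
  m26 ⊆ -1010 [E]
  m29 ⊆ 11-01,111-1
  m31 ⊆ -1111,111-1
E = {-1010, 0-010, 0010-, 1000-}
Petrick residual → -1001, 0-100, 01-1-, 111-1
Cover = bc'd'e + bc'de' + a'c'de' + a'cd'e' + a'b'cd' + a'bd + ab'c'd' + abce  |cover|=8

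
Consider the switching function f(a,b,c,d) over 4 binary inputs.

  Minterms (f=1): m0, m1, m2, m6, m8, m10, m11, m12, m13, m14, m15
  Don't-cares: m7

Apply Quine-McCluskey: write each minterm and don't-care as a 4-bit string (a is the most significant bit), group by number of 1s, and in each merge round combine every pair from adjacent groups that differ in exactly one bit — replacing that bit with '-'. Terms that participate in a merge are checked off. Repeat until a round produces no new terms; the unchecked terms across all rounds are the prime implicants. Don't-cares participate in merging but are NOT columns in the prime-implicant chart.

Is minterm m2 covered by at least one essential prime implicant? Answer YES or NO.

size-2^0 implicants → 0000(✓)  0001(✓)  0010(✓)  0110(✓)  0111(✓)  1000(✓)  1010(✓)  1011(✓)  1100(✓)  1101(✓)  1110(✓)  1111(✓)
size-2^1 implicants → -000(✓)  -010(✓)  -110(✓)  -111(✓)  0-10(✓)  00-0(✓)  000-  011-(✓)  1-00(✓)  1-10(✓)  1-11(✓)  10-0(✓)  101-(✓)  11-0(✓)  11-1(✓)  110-(✓)  111-(✓)
size-2^2 implicants → --10  -0-0  -11-  1--0  1-1-  11--
Unchecked terms (primes): --10, -0-0, -11-, 000-, 1--0, 1-1-, 11--
Minterm coverage:
  m0 ⊆ -0-0,000-
  m1 ⊆ 000- [E]
  m2 ⊆ --10,-0-0
  m6 ⊆ --10,-11-
  m8 ⊆ -0-0,1--0
  m10 ⊆ --10,-0-0,1--0,1-1-
  m11 ⊆ 1-1- [E]
  m12 ⊆ 1--0,11--
  m13 ⊆ 11-- [E]
  m14 ⊆ --10,-11-,1--0,1-1-,11--
  m15 ⊆ -11-,1-1-,11--
E = {000-, 1-1-, 11--}

NO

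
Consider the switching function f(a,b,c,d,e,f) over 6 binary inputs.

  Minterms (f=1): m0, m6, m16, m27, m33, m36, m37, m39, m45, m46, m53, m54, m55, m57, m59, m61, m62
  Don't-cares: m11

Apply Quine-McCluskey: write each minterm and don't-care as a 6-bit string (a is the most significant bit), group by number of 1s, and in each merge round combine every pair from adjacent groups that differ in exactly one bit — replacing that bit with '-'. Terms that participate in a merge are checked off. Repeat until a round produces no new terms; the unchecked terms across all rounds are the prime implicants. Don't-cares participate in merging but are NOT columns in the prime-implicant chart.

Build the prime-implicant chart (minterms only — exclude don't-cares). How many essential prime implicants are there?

size-2^0 implicants → 000000(✓)  000110  001011(✓)  010000(✓)  011011(✓)  100001(✓)  100100(✓)  100101(✓)  100111(✓)  101101(✓)  101110(✓)  110101(✓)  110110(✓)  110111(✓)  111001(✓)  111011(✓)  111101(✓)  111110(✓)
size-2^1 implicants → -11011  0-0000  0-1011  1-0101(✓)  1-0111(✓)  1-1101(✓)  1-1110  10-101(✓)  100-01  1001-1(✓)  10010-  11-101(✓)  11-110  1101-1(✓)  11011-  111-01  1110-1
size-2^2 implicants → 1--101  1-01-1
Unchecked terms (primes): -11011, 0-0000, 0-1011, 000110, 1--101, 1-01-1, 1-1110, 100-01, 10010-, 11-110, 11011-, 111-01, 1110-1
Minterm coverage:
  m0 ⊆ 0-0000 [E]
  m6 ⊆ 000110 [E]
  m16 ⊆ 0-0000 [E]
  m27 ⊆ -11011,0-1011
  m33 ⊆ 100-01 [E]
  m36 ⊆ 10010- [E]
  m37 ⊆ 1--101,1-01-1,100-01,10010-
  m39 ⊆ 1-01-1 [E]
  m45 ⊆ 1--101 [E]
  m46 ⊆ 1-1110 [E]
  m53 ⊆ 1--101,1-01-1
  m54 ⊆ 11-110,11011-
  m55 ⊆ 1-01-1,11011-
  m57 ⊆ 111-01,1110-1
  m59 ⊆ -11011,1110-1
  m61 ⊆ 1--101,111-01
  m62 ⊆ 1-1110,11-110
E = {0-0000, 000110, 1--101, 1-01-1, 1-1110, 100-01, 10010-}

7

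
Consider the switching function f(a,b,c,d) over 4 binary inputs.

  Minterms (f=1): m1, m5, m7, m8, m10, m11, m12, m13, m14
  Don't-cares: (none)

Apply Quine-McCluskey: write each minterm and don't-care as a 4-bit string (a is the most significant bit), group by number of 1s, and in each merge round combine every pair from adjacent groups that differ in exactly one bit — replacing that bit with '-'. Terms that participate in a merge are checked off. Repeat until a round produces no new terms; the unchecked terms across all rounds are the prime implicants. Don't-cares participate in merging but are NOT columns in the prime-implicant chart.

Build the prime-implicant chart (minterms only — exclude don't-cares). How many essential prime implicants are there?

Round 0: 0001✓ 0101✓ 0111✓ 1000✓ 1010✓ 1011✓ 1100✓ 1101✓ 1110✓
Round 1: -101 0-01 01-1 1-00✓ 1-10✓ 10-0✓ 101- 11-0✓ 110-
Round 2: 1--0
PIs = {-101, 0-01, 01-1, 1--0, 101-, 110-}
Coverage chart:
  m1: 0-01 ←essential
  m5: -101,0-01,01-1
  m7: 01-1 ←essential
  m8: 1--0 ←essential
  m10: 1--0,101-
  m11: 101- ←essential
  m12: 1--0,110-
  m13: -101,110-
  m14: 1--0 ←essential
Essential: 0-01, 01-1, 1--0, 101-

4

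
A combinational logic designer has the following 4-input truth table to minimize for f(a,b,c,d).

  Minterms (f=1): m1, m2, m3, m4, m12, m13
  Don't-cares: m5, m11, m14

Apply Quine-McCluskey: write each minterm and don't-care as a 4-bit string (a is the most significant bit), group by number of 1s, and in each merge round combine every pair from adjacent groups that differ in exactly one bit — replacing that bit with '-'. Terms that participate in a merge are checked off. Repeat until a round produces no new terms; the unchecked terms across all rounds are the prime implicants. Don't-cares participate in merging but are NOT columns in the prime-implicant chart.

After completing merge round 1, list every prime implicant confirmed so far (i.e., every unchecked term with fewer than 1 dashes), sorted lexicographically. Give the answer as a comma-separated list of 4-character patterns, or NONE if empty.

NONE

[col 0] 0001*, 0010*, 0011*, 0100*, 0101*, 1011*, 1100*, 1101*, 1110*
[col 1] -011, -100*, -101*, 0-01, 00-1, 001-, 010-*, 11-0, 110-*
[col 2] -10-
Prime implicants: -011, -10-, 0-01, 00-1, 001-, 11-0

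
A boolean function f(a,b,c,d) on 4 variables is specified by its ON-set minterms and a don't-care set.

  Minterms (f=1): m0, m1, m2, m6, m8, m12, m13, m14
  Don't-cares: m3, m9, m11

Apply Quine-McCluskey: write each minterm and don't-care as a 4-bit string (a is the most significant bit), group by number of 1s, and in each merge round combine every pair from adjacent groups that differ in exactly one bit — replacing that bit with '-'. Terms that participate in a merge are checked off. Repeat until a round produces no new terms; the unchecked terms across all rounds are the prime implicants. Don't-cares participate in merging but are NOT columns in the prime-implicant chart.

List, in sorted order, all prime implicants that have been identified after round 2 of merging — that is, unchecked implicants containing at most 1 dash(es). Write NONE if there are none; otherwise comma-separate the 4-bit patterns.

Round 0: 0000✓ 0001✓ 0010✓ 0011✓ 0110✓ 1000✓ 1001✓ 1011✓ 1100✓ 1101✓ 1110✓
Round 1: -000✓ -001✓ -011✓ -110 0-10 00-0✓ 00-1✓ 000-✓ 001-✓ 1-00✓ 1-01✓ 10-1✓ 100-✓ 11-0 110-✓
Round 2: -0-1 -00- 00-- 1-0-
PIs = {-0-1, -00-, -110, 0-10, 00--, 1-0-, 11-0}

-110, 0-10, 11-0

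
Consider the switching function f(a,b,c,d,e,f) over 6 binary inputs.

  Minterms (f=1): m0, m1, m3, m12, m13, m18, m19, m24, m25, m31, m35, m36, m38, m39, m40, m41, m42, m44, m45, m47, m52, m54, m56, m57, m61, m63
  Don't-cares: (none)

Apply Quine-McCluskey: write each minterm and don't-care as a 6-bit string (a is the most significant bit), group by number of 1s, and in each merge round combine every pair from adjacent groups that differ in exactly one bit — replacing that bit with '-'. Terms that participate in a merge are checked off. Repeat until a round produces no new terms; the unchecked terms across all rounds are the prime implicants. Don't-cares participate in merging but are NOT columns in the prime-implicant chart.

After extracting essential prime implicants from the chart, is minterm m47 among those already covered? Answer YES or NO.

[col 0] 000000*, 000001*, 000011*, 001100*, 001101*, 010010*, 010011*, 011000*, 011001*, 011111*, 100011*, 100100*, 100110*, 100111*, 101000*, 101001*, 101010*, 101100*, 101101*, 101111*, 110100*, 110110*, 111000*, 111001*, 111101*, 111111*
[col 1] -00011, -01100*, -01101*, -11000*, -11001*, -11111, 0-0011, 0000-1, 00000-, 00110-*, 01001-, 01100-*, 1-0100*, 1-0110*, 1-1000*, 1-1001*, 1-1101*, 1-1111*, 10-100, 10-111, 100-11, 1001-0*, 10011-, 101-00*, 101-01*, 1010-0, 10100-*, 1011-1*, 10110-*, 1101-0*, 111-01*, 11100-*, 1111-1*
[col 2] -0110-, -1100-, 1-01-0, 1-1-01, 1-100-, 1-11-1, 101-0-
Prime implicants: -00011, -0110-, -1100-, -11111, 0-0011, 0000-1, 00000-, 01001-, 1-01-0, 1-1-01, 1-100-, 1-11-1, 10-100, 10-111, 100-11, 10011-, 101-0-, 1010-0
PI chart (minterm → PIs covering it):
  0 | 00000-  (sole → essential)
  1 | 0000-1,00000-
  3 | -00011,0-0011,0000-1
  12 | -0110-  (sole → essential)
  13 | -0110-  (sole → essential)
  18 | 01001-  (sole → essential)
  19 | 0-0011,01001-
  24 | -1100-  (sole → essential)
  25 | -1100-  (sole → essential)
  31 | -11111  (sole → essential)
  35 | -00011,100-11
  36 | 1-01-0,10-100
  38 | 1-01-0,10011-
  39 | 10-111,100-11,10011-
  40 | 1-100-,101-0-,1010-0
  41 | 1-1-01,1-100-,101-0-
  42 | 1010-0  (sole → essential)
  44 | -0110-,10-100,101-0-
  45 | -0110-,1-1-01,1-11-1,101-0-
  47 | 1-11-1,10-111
  52 | 1-01-0  (sole → essential)
  54 | 1-01-0  (sole → essential)
  56 | -1100-,1-100-
  57 | -1100-,1-1-01,1-100-
  61 | 1-1-01,1-11-1
  63 | -11111,1-11-1
Essential prime implicants: -0110-, -1100-, -11111, 00000-, 01001-, 1-01-0, 1010-0

NO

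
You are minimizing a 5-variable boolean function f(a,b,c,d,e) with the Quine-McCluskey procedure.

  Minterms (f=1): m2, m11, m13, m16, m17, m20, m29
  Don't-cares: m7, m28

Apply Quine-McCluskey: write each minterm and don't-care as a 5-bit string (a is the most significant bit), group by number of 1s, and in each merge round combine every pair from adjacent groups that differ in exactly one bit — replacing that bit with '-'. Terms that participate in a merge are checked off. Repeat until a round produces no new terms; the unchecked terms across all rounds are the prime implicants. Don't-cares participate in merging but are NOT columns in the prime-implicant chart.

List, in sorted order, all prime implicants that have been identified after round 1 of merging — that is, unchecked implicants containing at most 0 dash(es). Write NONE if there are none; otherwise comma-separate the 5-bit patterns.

00010, 00111, 01011

[col 0] 00010, 00111, 01011, 01101*, 10000*, 10001*, 10100*, 11100*, 11101*
[col 1] -1101, 1-100, 10-00, 1000-, 1110-
Prime implicants: -1101, 00010, 00111, 01011, 1-100, 10-00, 1000-, 1110-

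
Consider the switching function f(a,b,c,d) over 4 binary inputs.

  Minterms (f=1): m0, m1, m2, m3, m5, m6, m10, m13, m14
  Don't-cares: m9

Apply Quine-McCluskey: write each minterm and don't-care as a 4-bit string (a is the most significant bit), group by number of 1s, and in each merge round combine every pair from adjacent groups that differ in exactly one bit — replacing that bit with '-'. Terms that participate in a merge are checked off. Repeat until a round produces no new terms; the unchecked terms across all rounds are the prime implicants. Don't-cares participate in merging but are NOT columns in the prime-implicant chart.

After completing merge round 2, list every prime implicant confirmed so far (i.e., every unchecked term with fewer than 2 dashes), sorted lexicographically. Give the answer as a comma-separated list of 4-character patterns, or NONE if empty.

Round 0: 0000✓ 0001✓ 0010✓ 0011✓ 0101✓ 0110✓ 1001✓ 1010✓ 1101✓ 1110✓
Round 1: -001✓ -010✓ -101✓ -110✓ 0-01✓ 0-10✓ 00-0✓ 00-1✓ 000-✓ 001-✓ 1-01✓ 1-10✓
Round 2: --01 --10 00--
PIs = {--01, --10, 00--}

NONE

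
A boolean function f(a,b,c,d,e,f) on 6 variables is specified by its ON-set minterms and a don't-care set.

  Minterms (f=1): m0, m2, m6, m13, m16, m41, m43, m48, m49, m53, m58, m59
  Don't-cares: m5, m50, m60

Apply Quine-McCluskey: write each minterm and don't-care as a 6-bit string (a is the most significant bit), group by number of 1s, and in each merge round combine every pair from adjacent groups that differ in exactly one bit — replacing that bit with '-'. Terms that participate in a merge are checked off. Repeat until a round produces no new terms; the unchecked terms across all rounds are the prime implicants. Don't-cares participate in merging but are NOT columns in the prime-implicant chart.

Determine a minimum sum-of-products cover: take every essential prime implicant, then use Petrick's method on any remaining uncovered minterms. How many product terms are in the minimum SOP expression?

[col 0] 000000*, 000010*, 000101*, 000110*, 001101*, 010000*, 101001*, 101011*, 110000*, 110001*, 110010*, 110101*, 111010*, 111011*, 111100
[col 1] -10000, 0-0000, 00-101, 000-10, 0000-0, 1-1011, 1010-1, 11-010, 110-01, 1100-0, 11000-, 11101-
Prime implicants: -10000, 0-0000, 00-101, 000-10, 0000-0, 1-1011, 1010-1, 11-010, 110-01, 1100-0, 11000-, 11101-, 111100
PI chart (minterm → PIs covering it):
  0 | 0-0000,0000-0
  2 | 000-10,0000-0
  6 | 000-10  (sole → essential)
  13 | 00-101  (sole → essential)
  16 | -10000,0-0000
  41 | 1010-1  (sole → essential)
  43 | 1-1011,1010-1
  48 | -10000,1100-0,11000-
  49 | 110-01,11000-
  53 | 110-01  (sole → essential)
  58 | 11-010,11101-
  59 | 1-1011,11101-
Essential prime implicants: 00-101, 000-10, 1010-1, 110-01
Petrick residual → -10000, 0-0000, 11101-
Minimum SOP uses 7 PIs: bc'd'e'f' + a'c'd'e'f' + a'b'de'f + a'b'c'ef' + ab'cd'f + abc'e'f + abcd'e

7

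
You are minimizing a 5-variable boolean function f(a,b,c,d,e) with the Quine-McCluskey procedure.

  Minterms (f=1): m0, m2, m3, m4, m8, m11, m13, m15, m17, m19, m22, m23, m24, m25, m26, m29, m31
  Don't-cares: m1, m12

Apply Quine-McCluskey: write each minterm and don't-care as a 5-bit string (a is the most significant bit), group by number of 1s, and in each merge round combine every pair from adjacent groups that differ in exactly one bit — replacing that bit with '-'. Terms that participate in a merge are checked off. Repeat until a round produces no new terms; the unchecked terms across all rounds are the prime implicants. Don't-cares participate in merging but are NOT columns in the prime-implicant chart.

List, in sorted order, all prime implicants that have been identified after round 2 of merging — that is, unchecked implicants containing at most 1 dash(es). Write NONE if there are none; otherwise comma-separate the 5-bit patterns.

size-2^0 implicants → 00000(✓)  00001(✓)  00010(✓)  00011(✓)  00100(✓)  01000(✓)  01011(✓)  01100(✓)  01101(✓)  01111(✓)  10001(✓)  10011(✓)  10110(✓)  10111(✓)  11000(✓)  11001(✓)  11010(✓)  11101(✓)  11111(✓)
size-2^1 implicants → -0001(✓)  -0011(✓)  -1000  -1101(✓)  -1111(✓)  0-000(✓)  0-011  0-100(✓)  00-00(✓)  000-0(✓)  000-1(✓)  0000-(✓)  0001-(✓)  01-00(✓)  01-11  011-1(✓)  0110-  1-001  1-111  10-11  100-1(✓)  1011-  11-01  110-0  1100-  111-1(✓)
size-2^2 implicants → -00-1  -11-1  0--00  000--
Unchecked terms (primes): -00-1, -1000, -11-1, 0--00, 0-011, 000--, 01-11, 0110-, 1-001, 1-111, 10-11, 1011-, 11-01, 110-0, 1100-

-1000, 0-011, 01-11, 0110-, 1-001, 1-111, 10-11, 1011-, 11-01, 110-0, 1100-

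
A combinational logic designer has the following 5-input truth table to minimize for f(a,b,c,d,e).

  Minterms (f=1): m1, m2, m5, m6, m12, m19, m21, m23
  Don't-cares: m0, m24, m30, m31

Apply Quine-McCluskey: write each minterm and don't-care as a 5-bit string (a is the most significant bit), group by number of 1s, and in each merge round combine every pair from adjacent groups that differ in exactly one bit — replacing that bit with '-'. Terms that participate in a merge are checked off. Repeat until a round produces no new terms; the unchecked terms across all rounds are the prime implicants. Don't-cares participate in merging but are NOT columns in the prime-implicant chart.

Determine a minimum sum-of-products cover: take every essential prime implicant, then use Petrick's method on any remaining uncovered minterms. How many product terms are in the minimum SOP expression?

5

[col 0] 00000*, 00001*, 00010*, 00101*, 00110*, 01100, 10011*, 10101*, 10111*, 11000, 11110*, 11111*
[col 1] -0101, 00-01, 00-10, 000-0, 0000-, 1-111, 10-11, 101-1, 1111-
Prime implicants: -0101, 00-01, 00-10, 000-0, 0000-, 01100, 1-111, 10-11, 101-1, 11000, 1111-
PI chart (minterm → PIs covering it):
  1 | 00-01,0000-
  2 | 00-10,000-0
  5 | -0101,00-01
  6 | 00-10  (sole → essential)
  12 | 01100  (sole → essential)
  19 | 10-11  (sole → essential)
  21 | -0101,101-1
  23 | 1-111,10-11,101-1
Essential prime implicants: 00-10, 01100, 10-11
Petrick residual → -0101, 00-01
Minimum SOP uses 5 PIs: b'cd'e + a'b'd'e + a'b'de' + a'bcd'e' + ab'de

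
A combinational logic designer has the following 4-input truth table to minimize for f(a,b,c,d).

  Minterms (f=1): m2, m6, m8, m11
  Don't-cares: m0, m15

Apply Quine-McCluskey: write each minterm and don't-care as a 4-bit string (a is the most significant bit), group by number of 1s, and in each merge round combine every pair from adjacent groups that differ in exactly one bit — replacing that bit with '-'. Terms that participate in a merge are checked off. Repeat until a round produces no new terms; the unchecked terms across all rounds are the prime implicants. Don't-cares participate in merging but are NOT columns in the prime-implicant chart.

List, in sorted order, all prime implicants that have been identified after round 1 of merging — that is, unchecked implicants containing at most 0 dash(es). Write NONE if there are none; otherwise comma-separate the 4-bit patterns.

NONE

[col 0] 0000*, 0010*, 0110*, 1000*, 1011*, 1111*
[col 1] -000, 0-10, 00-0, 1-11
Prime implicants: -000, 0-10, 00-0, 1-11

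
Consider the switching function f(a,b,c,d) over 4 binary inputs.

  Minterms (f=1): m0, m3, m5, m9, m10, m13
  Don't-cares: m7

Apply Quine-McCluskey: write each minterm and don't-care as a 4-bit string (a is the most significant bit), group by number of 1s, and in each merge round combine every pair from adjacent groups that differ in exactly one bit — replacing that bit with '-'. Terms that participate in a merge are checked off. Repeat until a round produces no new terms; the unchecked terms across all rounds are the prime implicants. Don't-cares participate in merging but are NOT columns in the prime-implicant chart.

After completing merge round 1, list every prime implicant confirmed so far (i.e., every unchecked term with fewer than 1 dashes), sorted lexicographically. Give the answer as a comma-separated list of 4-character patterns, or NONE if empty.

[col 0] 0000, 0011*, 0101*, 0111*, 1001*, 1010, 1101*
[col 1] -101, 0-11, 01-1, 1-01
Prime implicants: -101, 0-11, 0000, 01-1, 1-01, 1010

0000, 1010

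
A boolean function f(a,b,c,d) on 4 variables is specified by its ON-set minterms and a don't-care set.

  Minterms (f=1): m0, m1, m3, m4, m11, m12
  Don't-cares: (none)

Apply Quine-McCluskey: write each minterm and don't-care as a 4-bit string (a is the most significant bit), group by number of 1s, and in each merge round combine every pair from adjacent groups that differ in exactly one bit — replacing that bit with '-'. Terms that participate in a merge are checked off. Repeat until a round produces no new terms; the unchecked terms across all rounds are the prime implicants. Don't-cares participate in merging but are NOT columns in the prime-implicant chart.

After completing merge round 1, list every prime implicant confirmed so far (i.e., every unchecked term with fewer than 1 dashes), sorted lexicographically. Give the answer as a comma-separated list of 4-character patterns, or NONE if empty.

[col 0] 0000*, 0001*, 0011*, 0100*, 1011*, 1100*
[col 1] -011, -100, 0-00, 00-1, 000-
Prime implicants: -011, -100, 0-00, 00-1, 000-

NONE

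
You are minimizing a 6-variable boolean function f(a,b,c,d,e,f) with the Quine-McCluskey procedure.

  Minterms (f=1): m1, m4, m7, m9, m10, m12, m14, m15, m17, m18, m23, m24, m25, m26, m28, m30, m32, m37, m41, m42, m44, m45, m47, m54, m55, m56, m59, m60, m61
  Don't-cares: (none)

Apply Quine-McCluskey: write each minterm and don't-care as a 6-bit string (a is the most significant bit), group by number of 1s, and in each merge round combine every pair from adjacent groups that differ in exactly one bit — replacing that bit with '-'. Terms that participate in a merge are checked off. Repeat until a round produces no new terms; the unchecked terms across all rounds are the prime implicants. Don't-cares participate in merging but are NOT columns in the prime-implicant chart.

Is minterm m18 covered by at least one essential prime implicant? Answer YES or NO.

size-2^0 implicants → 000001(✓)  000100(✓)  000111(✓)  001001(✓)  001010(✓)  001100(✓)  001110(✓)  001111(✓)  010001(✓)  010010(✓)  010111(✓)  011000(✓)  011001(✓)  011010(✓)  011100(✓)  011110(✓)  100000  100101(✓)  101001(✓)  101010(✓)  101100(✓)  101101(✓)  101111(✓)  110110(✓)  110111(✓)  111000(✓)  111011  111100(✓)  111101(✓)
size-2^1 implicants → -01001  -01010  -01100(✓)  -01111  -10111  -11000(✓)  -11100(✓)  0-0001(✓)  0-0111  0-1001(✓)  0-1010(✓)  0-1100(✓)  0-1110(✓)  00-001(✓)  00-100  00-111  001-10(✓)  0011-0(✓)  00111-  01-001(✓)  01-010  011-00(✓)  011-10(✓)  0110-0(✓)  01100-  0111-0(✓)  1-1100(✓)  1-1101(✓)  10-101  101-01  1011-1  10110-(✓)  11011-  111-00(✓)  11110-(✓)
size-2^2 implicants → --1100  -11-00  0--001  0-1-10  0-11-0  011--0  1-110-
Unchecked terms (primes): --1100, -01001, -01010, -01111, -10111, -11-00, 0--001, 0-0111, 0-1-10, 0-11-0, 00-100, 00-111, 00111-, 01-010, 011--0, 01100-, 1-110-, 10-101, 100000, 101-01, 1011-1, 11011-, 111011
Minterm coverage:
  m1 ⊆ 0--001 [E]
  m4 ⊆ 00-100 [E]
  m7 ⊆ 0-0111,00-111
  m9 ⊆ -01001,0--001
  m10 ⊆ -01010,0-1-10
  m12 ⊆ --1100,0-11-0,00-100
  m14 ⊆ 0-1-10,0-11-0,00111-
  m15 ⊆ -01111,00-111,00111-
  m17 ⊆ 0--001 [E]
  m18 ⊆ 01-010 [E]
  m23 ⊆ -10111,0-0111
  m24 ⊆ -11-00,011--0,01100-
  m25 ⊆ 0--001,01100-
  m26 ⊆ 0-1-10,01-010,011--0
  m28 ⊆ --1100,-11-00,0-11-0,011--0
  m30 ⊆ 0-1-10,0-11-0,011--0
  m32 ⊆ 100000 [E]
  m37 ⊆ 10-101 [E]
  m41 ⊆ -01001,101-01
  m42 ⊆ -01010 [E]
  m44 ⊆ --1100,1-110-
  m45 ⊆ 1-110-,10-101,101-01,1011-1
  m47 ⊆ -01111,1011-1
  m54 ⊆ 11011- [E]
  m55 ⊆ -10111,11011-
  m56 ⊆ -11-00 [E]
  m59 ⊆ 111011 [E]
  m60 ⊆ --1100,-11-00,1-110-
  m61 ⊆ 1-110- [E]
E = {-01010, -11-00, 0--001, 00-100, 01-010, 1-110-, 10-101, 100000, 11011-, 111011}

YES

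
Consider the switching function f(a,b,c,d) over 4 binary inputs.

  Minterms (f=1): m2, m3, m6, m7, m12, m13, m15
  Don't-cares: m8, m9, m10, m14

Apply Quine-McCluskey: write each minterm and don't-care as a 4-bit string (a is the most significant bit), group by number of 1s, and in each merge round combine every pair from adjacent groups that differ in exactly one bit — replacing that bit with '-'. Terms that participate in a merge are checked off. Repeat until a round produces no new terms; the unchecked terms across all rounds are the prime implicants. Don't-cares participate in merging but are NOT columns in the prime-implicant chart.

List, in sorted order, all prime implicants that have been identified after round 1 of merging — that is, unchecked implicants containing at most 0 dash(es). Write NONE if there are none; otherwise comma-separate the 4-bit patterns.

[col 0] 0010*, 0011*, 0110*, 0111*, 1000*, 1001*, 1010*, 1100*, 1101*, 1110*, 1111*
[col 1] -010*, -110*, -111*, 0-10*, 0-11*, 001-*, 011-*, 1-00*, 1-01*, 1-10*, 10-0*, 100-*, 11-0*, 11-1*, 110-*, 111-*
[col 2] --10, -11-, 0-1-, 1--0, 1-0-, 11--
Prime implicants: --10, -11-, 0-1-, 1--0, 1-0-, 11--

NONE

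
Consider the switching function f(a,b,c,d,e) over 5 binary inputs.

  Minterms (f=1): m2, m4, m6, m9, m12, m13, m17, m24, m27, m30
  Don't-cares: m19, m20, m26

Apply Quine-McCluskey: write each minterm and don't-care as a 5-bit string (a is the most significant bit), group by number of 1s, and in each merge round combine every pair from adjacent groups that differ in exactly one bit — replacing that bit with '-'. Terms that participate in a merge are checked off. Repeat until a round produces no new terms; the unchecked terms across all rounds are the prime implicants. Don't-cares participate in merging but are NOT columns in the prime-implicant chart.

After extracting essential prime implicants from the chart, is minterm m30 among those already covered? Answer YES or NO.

[col 0] 00010*, 00100*, 00110*, 01001*, 01100*, 01101*, 10001*, 10011*, 10100*, 11000*, 11010*, 11011*, 11110*
[col 1] -0100, 0-100, 00-10, 001-0, 01-01, 0110-, 1-011, 100-1, 11-10, 110-0, 1101-
Prime implicants: -0100, 0-100, 00-10, 001-0, 01-01, 0110-, 1-011, 100-1, 11-10, 110-0, 1101-
PI chart (minterm → PIs covering it):
  2 | 00-10  (sole → essential)
  4 | -0100,0-100,001-0
  6 | 00-10,001-0
  9 | 01-01  (sole → essential)
  12 | 0-100,0110-
  13 | 01-01,0110-
  17 | 100-1  (sole → essential)
  24 | 110-0  (sole → essential)
  27 | 1-011,1101-
  30 | 11-10  (sole → essential)
Essential prime implicants: 00-10, 01-01, 100-1, 11-10, 110-0

YES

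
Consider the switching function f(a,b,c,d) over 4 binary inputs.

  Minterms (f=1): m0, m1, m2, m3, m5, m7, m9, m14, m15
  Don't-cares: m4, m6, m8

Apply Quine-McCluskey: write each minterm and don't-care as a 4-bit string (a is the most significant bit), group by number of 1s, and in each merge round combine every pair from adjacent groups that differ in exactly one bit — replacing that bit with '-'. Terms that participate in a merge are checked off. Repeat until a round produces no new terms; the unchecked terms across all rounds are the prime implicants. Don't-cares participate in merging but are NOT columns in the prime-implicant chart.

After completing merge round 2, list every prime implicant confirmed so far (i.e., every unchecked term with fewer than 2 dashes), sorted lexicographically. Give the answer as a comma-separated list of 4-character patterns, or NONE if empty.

NONE

[col 0] 0000*, 0001*, 0010*, 0011*, 0100*, 0101*, 0110*, 0111*, 1000*, 1001*, 1110*, 1111*
[col 1] -000*, -001*, -110*, -111*, 0-00*, 0-01*, 0-10*, 0-11*, 00-0*, 00-1*, 000-*, 001-*, 01-0*, 01-1*, 010-*, 011-*, 100-*, 111-*
[col 2] -00-, -11-, 0--0*, 0--1*, 0-0-*, 0-1-*, 00--*, 01--*
[col 3] 0---
Prime implicants: -00-, -11-, 0---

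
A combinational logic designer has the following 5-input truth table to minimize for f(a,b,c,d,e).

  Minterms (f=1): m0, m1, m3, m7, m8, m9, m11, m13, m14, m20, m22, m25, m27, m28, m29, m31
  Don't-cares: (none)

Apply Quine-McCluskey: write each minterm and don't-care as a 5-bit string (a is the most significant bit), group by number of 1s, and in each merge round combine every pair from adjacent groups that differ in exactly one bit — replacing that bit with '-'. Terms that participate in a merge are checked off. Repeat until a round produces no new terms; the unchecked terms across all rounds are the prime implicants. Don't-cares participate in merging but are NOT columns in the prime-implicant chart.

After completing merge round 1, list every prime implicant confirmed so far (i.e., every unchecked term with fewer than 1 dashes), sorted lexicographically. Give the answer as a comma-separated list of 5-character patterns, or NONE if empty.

Round 0: 00000✓ 00001✓ 00011✓ 00111✓ 01000✓ 01001✓ 01011✓ 01101✓ 01110 10100✓ 10110✓ 11001✓ 11011✓ 11100✓ 11101✓ 11111✓
Round 1: -1001✓ -1011✓ -1101✓ 0-000✓ 0-001✓ 0-011✓ 00-11 000-1✓ 0000-✓ 01-01✓ 010-1✓ 0100-✓ 1-100 101-0 11-01✓ 11-11✓ 110-1✓ 111-1✓ 1110-
Round 2: -1-01 -10-1 0-0-1 0-00- 11--1
PIs = {-1-01, -10-1, 0-0-1, 0-00-, 00-11, 01110, 1-100, 101-0, 11--1, 1110-}

01110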